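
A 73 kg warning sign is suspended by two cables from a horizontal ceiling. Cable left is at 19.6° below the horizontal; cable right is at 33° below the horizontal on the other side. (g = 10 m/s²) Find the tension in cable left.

T_left ≈ 771 N

Weight W = 73 × 10 = 730 N acts straight down.
Horizontal: T_left cos 19.6° = T_right cos 33°  →  T_right = 1.123 T_left.
Vertical: T_left sin 19.6° + T_right sin 33° = 730.
Substituting the horizontal relation into the vertical equation gives 0.9472 T_left = 730, so T_left = 770.7 N.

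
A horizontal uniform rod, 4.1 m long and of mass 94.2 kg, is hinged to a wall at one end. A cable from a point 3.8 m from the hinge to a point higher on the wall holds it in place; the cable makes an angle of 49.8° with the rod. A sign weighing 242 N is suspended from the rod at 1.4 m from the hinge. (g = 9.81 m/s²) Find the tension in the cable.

T ≈ 769 N

Take torques about the hinge: T sin 49.8° · 3.8 = 94.2×9.81×2.05 + 242×1.4 = 2233.2 N·m.
So T = 2233.2 / (0.7638 × 3.8) = 769.43 N.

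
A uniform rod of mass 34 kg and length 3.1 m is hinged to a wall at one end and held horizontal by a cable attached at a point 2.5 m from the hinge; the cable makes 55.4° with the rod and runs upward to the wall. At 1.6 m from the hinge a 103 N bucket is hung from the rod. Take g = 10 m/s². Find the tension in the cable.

T ≈ 336 N

Take torques about the hinge: T sin 55.4° · 2.5 = 34×10×1.55 + 103×1.6 = 691.8 N·m.
So T = 691.8 / (0.8231 × 2.5) = 336.18 N.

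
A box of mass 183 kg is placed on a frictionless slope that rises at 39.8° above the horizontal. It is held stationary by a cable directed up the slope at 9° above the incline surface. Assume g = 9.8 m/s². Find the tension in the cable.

T ≈ 1160 N

Take axes along and perpendicular to the incline. Weight components: W sin 39.8° = 1148 N down-slope, W cos 39.8° = 1378 N into the surface.
Along incline: T cos 9° = W sin 39.8° → T = 1162 N.
Perpendicular: N = W cos 39.8° − T sin 9° = 1196 N.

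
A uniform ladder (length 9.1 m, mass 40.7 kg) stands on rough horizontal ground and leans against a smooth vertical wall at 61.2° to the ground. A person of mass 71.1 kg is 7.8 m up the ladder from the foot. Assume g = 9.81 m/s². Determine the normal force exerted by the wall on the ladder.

Torques about the foot: N_wall · 9.1 sin 61.2° = 40.7×9.81×4.55 cos 61.2° + 71.1×9.81×7.8 cos 61.2° → N_wall = 438.42 N.

N_wall ≈ 438 N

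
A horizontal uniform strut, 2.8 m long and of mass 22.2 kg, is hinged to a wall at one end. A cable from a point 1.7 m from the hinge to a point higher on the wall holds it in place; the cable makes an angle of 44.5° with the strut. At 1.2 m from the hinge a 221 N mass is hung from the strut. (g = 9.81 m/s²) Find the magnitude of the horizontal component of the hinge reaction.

H_x ≈ 341 N

Take torques about the hinge: T sin 44.5° · 1.7 = 22.2×9.81×1.4 + 221×1.2 = 570.09 N·m.
So T = 570.09 / (0.7009 × 1.7) = 478.45 N.
ΣF_x = 0: H_x = T cos 44.5° = 341.25 N.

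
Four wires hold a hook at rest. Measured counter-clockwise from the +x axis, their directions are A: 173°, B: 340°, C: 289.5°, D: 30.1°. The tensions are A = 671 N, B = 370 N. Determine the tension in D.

Resolve: ΣF_x = 671 cos 173° + 370 cos 340° + T_C cos 289.5° + T_D cos 30.1° = 0.
        ΣF_y = 671 sin 173° + 370 sin 340° + T_C sin 289.5° + T_D sin 30.1° = 0.
The known terms sum to (-318.3, -44.77) N, so 0.3338 T_C + 0.8652 T_D = 318.3 and -0.9426 T_C + 0.5015 T_D = 44.77.
Solving simultaneously: T_C = 123 N, T_D = 320.5 N.

T_D ≈ 320 N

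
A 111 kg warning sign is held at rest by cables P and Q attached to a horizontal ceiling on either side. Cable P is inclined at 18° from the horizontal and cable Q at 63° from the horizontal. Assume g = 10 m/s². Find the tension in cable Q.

T_Q ≈ 1070 N

Weight W = 111 × 10 = 1110 N acts straight down.
Horizontal: T_P cos 18° = T_Q cos 63°  →  T_P = 0.4774 T_Q.
Vertical: T_P sin 18° + T_Q sin 63° = 1110.
Substituting the horizontal relation into the vertical equation gives 1.039 T_Q = 1110, so T_Q = 1069 N.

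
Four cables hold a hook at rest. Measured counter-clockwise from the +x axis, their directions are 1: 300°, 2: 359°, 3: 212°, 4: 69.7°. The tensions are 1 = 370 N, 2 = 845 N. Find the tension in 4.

T_4 ≈ 1360 N

Resolve: ΣF_x = 370 cos 300° + 845 cos 359° + T_3 cos 212° + T_4 cos 69.7° = 0.
        ΣF_y = 370 sin 300° + 845 sin 359° + T_3 sin 212° + T_4 sin 69.7° = 0.
The known terms sum to (1030, -335.2) N, so -0.8480 T_3 + 0.3469 T_4 = -1030 and -0.5299 T_3 + 0.9379 T_4 = 335.2.
Solving simultaneously: T_3 = 1770 N, T_4 = 1357 N.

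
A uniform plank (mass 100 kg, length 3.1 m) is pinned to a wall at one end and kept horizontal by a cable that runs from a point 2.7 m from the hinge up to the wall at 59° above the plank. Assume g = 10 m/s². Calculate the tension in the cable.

T ≈ 670 N

Take torques about the hinge: T sin 59° · 2.7 = 100×10×1.55 = 1550 N·m.
So T = 1550 / (0.8572 × 2.7) = 669.73 N.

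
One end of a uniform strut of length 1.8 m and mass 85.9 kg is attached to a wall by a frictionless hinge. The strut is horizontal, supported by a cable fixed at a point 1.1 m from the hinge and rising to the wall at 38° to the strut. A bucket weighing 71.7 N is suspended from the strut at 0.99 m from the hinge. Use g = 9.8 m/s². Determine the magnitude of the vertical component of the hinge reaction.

Take torques about the hinge: T sin 38° · 1.1 = 85.9×9.8×0.9 + 71.7×0.99 = 828.62 N·m.
So T = 828.62 / (0.6157 × 1.1) = 1223.5 N.
ΣF_y = 0: H_y = (85.9×9.8 + 71.7) − T sin 38° = 913.52 − 753.29 = 160.23 N.

|H_y| ≈ 160 N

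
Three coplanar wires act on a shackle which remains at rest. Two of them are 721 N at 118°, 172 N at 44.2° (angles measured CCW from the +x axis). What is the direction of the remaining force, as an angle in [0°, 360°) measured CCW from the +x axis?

θ ≈ 286°

Sum the known components: ΣF_x = -215.2 N, ΣF_y = 756.5 N.
For equilibrium the remaining force must supply (−ΣF_x, −ΣF_y) = (215.2, -756.5) N.
Magnitude = √((215.2)² + (-756.5)²) = 786.5 N; direction = atan2(-756.5, 215.2) = 285.9°.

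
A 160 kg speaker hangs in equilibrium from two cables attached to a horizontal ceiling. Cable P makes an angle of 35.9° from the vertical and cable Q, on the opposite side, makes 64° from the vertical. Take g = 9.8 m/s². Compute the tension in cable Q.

Angles from the horizontal: cable P is 90° − 35.9° = 54.1°, cable Q is 90° − 64° = 26°.
Weight W = 160 × 9.8 = 1568 N acts straight down.
Horizontal: T_P cos 54.1° = T_Q cos 26°  →  T_P = 1.533 T_Q.
Vertical: T_P sin 54.1° + T_Q sin 26° = 1568.
Substituting the horizontal relation into the vertical equation gives 1.68 T_Q = 1568, so T_Q = 933.3 N.

T_Q ≈ 933 N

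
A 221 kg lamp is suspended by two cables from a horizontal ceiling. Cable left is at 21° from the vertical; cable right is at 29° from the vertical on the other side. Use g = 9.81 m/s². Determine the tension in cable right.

Angles from the horizontal: cable left is 90° − 21° = 69°, cable right is 90° − 29° = 61°.
Weight W = 221 × 9.81 = 2168 N acts straight down.
Horizontal: T_left cos 69° = T_right cos 61°  →  T_left = 1.353 T_right.
Vertical: T_left sin 69° + T_right sin 61° = 2168.
Substituting the horizontal relation into the vertical equation gives 2.138 T_right = 2168, so T_right = 1014 N.

T_right ≈ 1010 N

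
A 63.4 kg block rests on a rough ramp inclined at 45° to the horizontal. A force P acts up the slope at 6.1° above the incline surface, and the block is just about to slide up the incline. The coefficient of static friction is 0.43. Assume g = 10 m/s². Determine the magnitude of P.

On the verge of sliding up the incline, friction equals μN and acts down the slope.
Perpendicular: N + P sin 6.1° = W cos 45° = 448.3 N.
Along incline: P cos 6.1° = W sin 45° + μN  with W sin 45° = 448.3 N.
Solving the pair for P and N: P = 616.4 N, N = 382.8 N (and f = μN = 164.6 N).

P ≈ 616 N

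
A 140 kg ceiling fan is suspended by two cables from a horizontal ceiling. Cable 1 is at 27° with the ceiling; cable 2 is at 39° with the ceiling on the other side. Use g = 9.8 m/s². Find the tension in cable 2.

T_2 ≈ 1340 N

Weight W = 140 × 9.8 = 1372 N acts straight down.
Horizontal: T_1 cos 27° = T_2 cos 39°  →  T_1 = 0.8722 T_2.
Vertical: T_1 sin 27° + T_2 sin 39° = 1372.
Substituting the horizontal relation into the vertical equation gives 1.025 T_2 = 1372, so T_2 = 1338 N.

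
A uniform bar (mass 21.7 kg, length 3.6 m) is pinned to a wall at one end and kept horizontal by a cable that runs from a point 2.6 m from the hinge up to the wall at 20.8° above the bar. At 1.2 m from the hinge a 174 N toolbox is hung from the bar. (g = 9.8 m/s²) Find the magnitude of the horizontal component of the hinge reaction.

Take torques about the hinge: T sin 20.8° · 2.6 = 21.7×9.8×1.8 + 174×1.2 = 591.59 N·m.
So T = 591.59 / (0.3551 × 2.6) = 640.75 N.
ΣF_x = 0: H_x = T cos 20.8° = 598.99 N.

H_x ≈ 599 N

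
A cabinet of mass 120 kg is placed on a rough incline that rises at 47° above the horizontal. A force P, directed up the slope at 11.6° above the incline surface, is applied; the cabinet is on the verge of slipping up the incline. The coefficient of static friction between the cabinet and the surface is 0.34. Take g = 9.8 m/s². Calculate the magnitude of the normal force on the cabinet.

N ≈ 585 N

On the verge of sliding up the incline, friction equals μN and acts down the slope.
Perpendicular: N + P sin 11.6° = W cos 47° = 802 N.
Along incline: P cos 11.6° = W sin 47° + μN  with W sin 47° = 860.1 N.
Solving the pair for P and N: P = 1081 N, N = 584.7 N (and f = μN = 198.8 N).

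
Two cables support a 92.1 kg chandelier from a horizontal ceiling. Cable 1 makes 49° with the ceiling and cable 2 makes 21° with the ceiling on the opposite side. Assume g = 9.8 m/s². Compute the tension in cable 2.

T_2 ≈ 630 N

Weight W = 92.1 × 9.8 = 902.6 N acts straight down.
Horizontal: T_1 cos 49° = T_2 cos 21°  →  T_1 = 1.423 T_2.
Vertical: T_1 sin 49° + T_2 sin 21° = 902.6.
Substituting the horizontal relation into the vertical equation gives 1.432 T_2 = 902.6, so T_2 = 630.1 N.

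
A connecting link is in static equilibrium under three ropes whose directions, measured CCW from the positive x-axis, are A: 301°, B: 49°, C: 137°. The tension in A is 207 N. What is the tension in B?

Resolve: ΣF_x = 207 cos 301° + T_B cos 49° + T_C cos 137° = 0.
        ΣF_y = 207 sin 301° + T_B sin 49° + T_C sin 137° = 0.
The known terms sum to (106.6, -177.4) N, so 0.6561 T_B − 0.7314 T_C = -106.6 and 0.7547 T_B + 0.6820 T_C = 177.4.
Solving simultaneously: T_B = 57.09 N, T_C = 197 N.

T_B ≈ 57.1 N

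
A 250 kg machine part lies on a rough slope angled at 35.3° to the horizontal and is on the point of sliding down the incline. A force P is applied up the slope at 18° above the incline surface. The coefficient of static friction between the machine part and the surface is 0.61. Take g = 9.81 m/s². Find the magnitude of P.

P ≈ 257 N

On the verge of sliding down the incline, friction equals μN and acts up the slope.
Perpendicular: N + P sin 18° = W cos 35.3° = 2002 N.
Along incline: P cos 18° + μN = W sin 35.3° with W sin 35.3° = 1417 N.
Solving the pair for P and N: P = 257.3 N, N = 1922 N (and f = μN = 1172 N).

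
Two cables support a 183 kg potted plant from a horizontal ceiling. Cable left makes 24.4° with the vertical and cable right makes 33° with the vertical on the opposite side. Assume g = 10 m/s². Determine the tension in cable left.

Angles from the horizontal: cable left is 90° − 24.4° = 65.6°, cable right is 90° − 33° = 57°.
Weight W = 183 × 10 = 1830 N acts straight down.
Horizontal: T_left cos 65.6° = T_right cos 57°  →  T_right = 0.7585 T_left.
Vertical: T_left sin 65.6° + T_right sin 57° = 1830.
Substituting the horizontal relation into the vertical equation gives 1.547 T_left = 1830, so T_left = 1183 N.

T_left ≈ 1180 N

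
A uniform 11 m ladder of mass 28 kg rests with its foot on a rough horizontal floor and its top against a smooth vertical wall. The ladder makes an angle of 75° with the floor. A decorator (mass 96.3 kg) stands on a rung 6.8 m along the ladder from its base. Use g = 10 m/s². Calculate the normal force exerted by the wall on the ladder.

Torques about the foot: N_wall · 11 sin 75° = 28×10×5.5 cos 75° + 96.3×10×6.8 cos 75° → N_wall = 197.03 N.

N_wall ≈ 197 N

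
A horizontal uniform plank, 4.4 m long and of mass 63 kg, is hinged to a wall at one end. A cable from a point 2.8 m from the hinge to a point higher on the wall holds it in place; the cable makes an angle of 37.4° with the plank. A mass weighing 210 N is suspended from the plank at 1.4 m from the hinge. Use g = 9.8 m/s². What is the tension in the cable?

T ≈ 972 N

Take torques about the hinge: T sin 37.4° · 2.8 = 63×9.8×2.2 + 210×1.4 = 1652.3 N·m.
So T = 1652.3 / (0.6074 × 2.8) = 971.56 N.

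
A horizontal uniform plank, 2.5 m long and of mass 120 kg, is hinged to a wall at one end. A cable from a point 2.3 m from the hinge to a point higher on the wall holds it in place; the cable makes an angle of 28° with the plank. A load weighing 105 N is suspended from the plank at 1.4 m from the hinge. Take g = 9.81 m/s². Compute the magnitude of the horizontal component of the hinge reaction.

Take torques about the hinge: T sin 28° · 2.3 = 120×9.81×1.25 + 105×1.4 = 1618.5 N·m.
So T = 1618.5 / (0.4695 × 2.3) = 1498.9 N.
ΣF_x = 0: H_x = T cos 28° = 1323.5 N.

H_x ≈ 1320 N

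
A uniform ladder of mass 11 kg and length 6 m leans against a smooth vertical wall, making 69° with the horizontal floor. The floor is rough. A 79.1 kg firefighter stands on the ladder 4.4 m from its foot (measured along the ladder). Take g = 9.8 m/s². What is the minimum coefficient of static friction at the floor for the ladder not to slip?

μ_min ≈ 0.271

ΣF_y = 0: N_floor = 11×9.8 + 79.1×9.8 = 882.98 N.
Torques about the foot: N_wall · 6 sin 69° = 11×9.8×3 cos 69° + 79.1×9.8×4.4 cos 69° → N_wall = 238.9 N.
ΣF_x = 0: f_floor = N_wall = 238.9 N.
μ_min = f_floor / N_floor = 238.9 / 882.98 = 0.2706.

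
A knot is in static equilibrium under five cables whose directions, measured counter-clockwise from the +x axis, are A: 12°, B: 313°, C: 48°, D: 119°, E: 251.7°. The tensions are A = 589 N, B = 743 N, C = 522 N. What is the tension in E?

T_E ≈ 1680 N

Resolve: ΣF_x = 589 cos 12° + 743 cos 313° + 522 cos 48° + T_D cos 119° + T_E cos 251.7° = 0.
        ΣF_y = 589 sin 12° + 743 sin 313° + 522 sin 48° + T_D sin 119° + T_E sin 251.7° = 0.
The known terms sum to (1432, -33.01) N, so -0.4848 T_D − 0.3140 T_E = -1432 and 0.8746 T_D − 0.9494 T_E = 33.01.
Solving simultaneously: T_D = 1864 N, T_E = 1683 N.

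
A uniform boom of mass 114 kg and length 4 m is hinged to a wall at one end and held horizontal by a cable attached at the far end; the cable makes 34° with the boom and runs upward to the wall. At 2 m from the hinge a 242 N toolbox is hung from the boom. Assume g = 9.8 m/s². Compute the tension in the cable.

T ≈ 1220 N

Take torques about the hinge: T sin 34° · 4 = 114×9.8×2 + 242×2 = 2718.4 N·m.
So T = 2718.4 / (0.5592 × 4) = 1215.3 N.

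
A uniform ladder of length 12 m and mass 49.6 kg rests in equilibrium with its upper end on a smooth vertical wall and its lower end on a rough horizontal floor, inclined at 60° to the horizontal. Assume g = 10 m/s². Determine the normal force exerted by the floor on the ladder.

ΣF_y = 0: N_floor = 49.6×10 = 496 N.

N_floor ≈ 496 N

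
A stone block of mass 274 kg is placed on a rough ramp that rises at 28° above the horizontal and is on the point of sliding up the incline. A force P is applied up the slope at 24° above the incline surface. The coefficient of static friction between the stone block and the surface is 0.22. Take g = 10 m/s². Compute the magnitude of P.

On the verge of sliding up the incline, friction equals μN and acts down the slope.
Perpendicular: N + P sin 24° = W cos 28° = 2419 N.
Along incline: P cos 24° = W sin 28° + μN  with W sin 28° = 1286 N.
Solving the pair for P and N: P = 1813 N, N = 1682 N (and f = μN = 370 N).

P ≈ 1810 N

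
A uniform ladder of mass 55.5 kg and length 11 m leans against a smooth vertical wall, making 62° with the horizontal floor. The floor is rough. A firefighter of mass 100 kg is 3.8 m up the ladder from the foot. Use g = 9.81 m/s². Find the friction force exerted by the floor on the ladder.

f ≈ 325 N

Torques about the foot: N_wall · 11 sin 62° = 55.5×9.81×5.5 cos 62° + 100×9.81×3.8 cos 62° → N_wall = 324.94 N.
ΣF_x = 0: f_floor = N_wall = 324.94 N.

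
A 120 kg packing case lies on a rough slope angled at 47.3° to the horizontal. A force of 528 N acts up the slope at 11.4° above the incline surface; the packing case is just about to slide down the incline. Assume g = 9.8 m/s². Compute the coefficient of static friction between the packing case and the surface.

μ ≈ 0.500

On the verge of sliding down the incline, friction is at its maximum μN and acts up the slope.
Perpendicular to incline: N = W cos 47.3° − P sin 11.4° = 797.5 − 104.4 = 693.2 N.
Along incline: P cos 11.4° + μN = W sin 47.3° → μ = (W sin 47.3° − P cos 11.4°) / N = 0.5001.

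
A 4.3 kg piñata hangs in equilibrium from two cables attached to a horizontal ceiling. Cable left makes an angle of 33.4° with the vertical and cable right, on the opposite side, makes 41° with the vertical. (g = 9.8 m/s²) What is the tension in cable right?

Angles from the horizontal: cable left is 90° − 33.4° = 56.6°, cable right is 90° − 41° = 49°.
Weight W = 4.3 × 9.8 = 42.14 N acts straight down.
Horizontal: T_left cos 56.6° = T_right cos 49°  →  T_left = 1.192 T_right.
Vertical: T_left sin 56.6° + T_right sin 49° = 42.14.
Substituting the horizontal relation into the vertical equation gives 1.75 T_right = 42.14, so T_right = 24.08 N.

T_right ≈ 24.1 N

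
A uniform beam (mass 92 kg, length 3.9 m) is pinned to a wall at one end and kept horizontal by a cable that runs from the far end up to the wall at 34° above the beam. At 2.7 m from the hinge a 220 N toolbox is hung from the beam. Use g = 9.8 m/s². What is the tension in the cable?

Take torques about the hinge: T sin 34° · 3.9 = 92×9.8×1.95 + 220×2.7 = 2352.1 N·m.
So T = 2352.1 / (0.5592 × 3.9) = 1078.5 N.

T ≈ 1080 N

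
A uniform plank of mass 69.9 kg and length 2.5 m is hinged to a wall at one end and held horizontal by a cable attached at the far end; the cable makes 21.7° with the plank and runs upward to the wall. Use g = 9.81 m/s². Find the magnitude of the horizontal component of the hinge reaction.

Take torques about the hinge: T sin 21.7° · 2.5 = 69.9×9.81×1.25 = 857.15 N·m.
So T = 857.15 / (0.3697 × 2.5) = 927.28 N.
ΣF_x = 0: H_x = T cos 21.7° = 861.57 N.

H_x ≈ 862 N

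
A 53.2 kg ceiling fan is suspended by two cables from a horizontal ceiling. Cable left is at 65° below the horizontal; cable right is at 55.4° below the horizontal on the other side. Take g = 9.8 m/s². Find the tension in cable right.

T_right ≈ 255 N

Weight W = 53.2 × 9.8 = 521.4 N acts straight down.
Horizontal: T_left cos 65° = T_right cos 55.4°  →  T_left = 1.344 T_right.
Vertical: T_left sin 65° + T_right sin 55.4° = 521.4.
Substituting the horizontal relation into the vertical equation gives 2.041 T_right = 521.4, so T_right = 255.5 N.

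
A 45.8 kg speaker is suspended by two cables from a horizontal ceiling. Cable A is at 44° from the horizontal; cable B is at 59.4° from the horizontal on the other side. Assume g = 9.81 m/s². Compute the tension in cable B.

Weight W = 45.8 × 9.81 = 449.3 N acts straight down.
Horizontal: T_A cos 44° = T_B cos 59.4°  →  T_A = 0.7077 T_B.
Vertical: T_A sin 44° + T_B sin 59.4° = 449.3.
Substituting the horizontal relation into the vertical equation gives 1.352 T_B = 449.3, so T_B = 332.2 N.

T_B ≈ 332 N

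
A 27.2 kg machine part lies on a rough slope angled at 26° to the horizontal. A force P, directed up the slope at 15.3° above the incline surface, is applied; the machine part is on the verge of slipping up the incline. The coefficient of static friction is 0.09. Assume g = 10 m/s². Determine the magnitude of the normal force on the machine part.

On the verge of sliding up the incline, friction equals μN and acts down the slope.
Perpendicular: N + P sin 15.3° = W cos 26° = 244.5 N.
Along incline: P cos 15.3° = W sin 26° + μN  with W sin 26° = 119.2 N.
Solving the pair for P and N: P = 142.9 N, N = 206.8 N (and f = μN = 18.61 N).

N ≈ 207 N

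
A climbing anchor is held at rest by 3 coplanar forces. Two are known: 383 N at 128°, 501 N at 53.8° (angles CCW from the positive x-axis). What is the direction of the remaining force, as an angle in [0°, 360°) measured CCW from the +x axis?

θ ≈ 265°

Sum the known components: ΣF_x = 60.1 N, ΣF_y = 706.1 N.
For equilibrium the remaining force must supply (−ΣF_x, −ΣF_y) = (-60.1, -706.1) N.
Magnitude = √((-60.1)² + (-706.1)²) = 708.6 N; direction = atan2(-706.1, -60.1) = 265.1°.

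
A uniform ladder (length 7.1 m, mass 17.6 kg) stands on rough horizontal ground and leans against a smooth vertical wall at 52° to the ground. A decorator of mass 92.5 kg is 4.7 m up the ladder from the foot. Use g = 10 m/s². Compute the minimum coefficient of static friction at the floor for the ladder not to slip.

ΣF_y = 0: N_floor = 17.6×10 + 92.5×10 = 1101 N.
Torques about the foot: N_wall · 7.1 sin 52° = 17.6×10×3.55 cos 52° + 92.5×10×4.7 cos 52° → N_wall = 547.15 N.
ΣF_x = 0: f_floor = N_wall = 547.15 N.
μ_min = f_floor / N_floor = 547.15 / 1101 = 0.497.

μ_min ≈ 0.497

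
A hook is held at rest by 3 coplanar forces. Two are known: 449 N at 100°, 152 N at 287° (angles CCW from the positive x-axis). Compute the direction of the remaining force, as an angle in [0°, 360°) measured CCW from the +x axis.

θ ≈ 276°

Sum the known components: ΣF_x = -33.53 N, ΣF_y = 296.8 N.
For equilibrium the remaining force must supply (−ΣF_x, −ΣF_y) = (33.53, -296.8) N.
Magnitude = √((33.53)² + (-296.8)²) = 298.7 N; direction = atan2(-296.8, 33.53) = 276.4°.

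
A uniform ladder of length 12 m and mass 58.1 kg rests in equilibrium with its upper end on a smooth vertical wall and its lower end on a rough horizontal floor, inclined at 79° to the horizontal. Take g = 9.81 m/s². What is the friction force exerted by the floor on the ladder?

f ≈ 55.4 N

Torques about the foot: N_wall · 12 sin 79° = 58.1×9.81×6 cos 79° → N_wall = 55.395 N.
ΣF_x = 0: f_floor = N_wall = 55.395 N.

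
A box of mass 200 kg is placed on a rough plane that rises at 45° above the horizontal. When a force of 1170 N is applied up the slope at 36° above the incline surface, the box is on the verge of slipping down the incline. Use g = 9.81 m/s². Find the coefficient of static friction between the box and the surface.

On the verge of sliding down the incline, friction is at its maximum μN and acts up the slope.
Perpendicular to incline: N = W cos 45° − P sin 36° = 1387 − 687.7 = 699.6 N.
Along incline: P cos 36° + μN = W sin 45° → μ = (W sin 45° − P cos 36°) / N = 0.63.

μ ≈ 0.630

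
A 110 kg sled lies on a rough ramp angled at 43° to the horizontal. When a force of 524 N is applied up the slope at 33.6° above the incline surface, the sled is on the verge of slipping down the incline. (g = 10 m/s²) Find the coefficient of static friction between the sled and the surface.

μ ≈ 0.610

On the verge of sliding down the incline, friction is at its maximum μN and acts up the slope.
Perpendicular to incline: N = W cos 43° − P sin 33.6° = 804.5 − 290 = 514.5 N.
Along incline: P cos 33.6° + μN = W sin 43° → μ = (W sin 43° − P cos 33.6°) / N = 0.6098.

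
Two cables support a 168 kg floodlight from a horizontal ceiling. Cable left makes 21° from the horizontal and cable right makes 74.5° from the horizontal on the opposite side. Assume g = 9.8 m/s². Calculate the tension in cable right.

T_right ≈ 1540 N

Weight W = 168 × 9.8 = 1646 N acts straight down.
Horizontal: T_left cos 21° = T_right cos 74.5°  →  T_left = 0.2863 T_right.
Vertical: T_left sin 21° + T_right sin 74.5° = 1646.
Substituting the horizontal relation into the vertical equation gives 1.066 T_right = 1646, so T_right = 1544 N.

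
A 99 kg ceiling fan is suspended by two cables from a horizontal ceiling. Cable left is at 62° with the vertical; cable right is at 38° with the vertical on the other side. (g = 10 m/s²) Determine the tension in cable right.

Angles from the horizontal: cable left is 90° − 62° = 28°, cable right is 90° − 38° = 52°.
Weight W = 99 × 10 = 990 N acts straight down.
Horizontal: T_left cos 28° = T_right cos 52°  →  T_left = 0.6973 T_right.
Vertical: T_left sin 28° + T_right sin 52° = 990.
Substituting the horizontal relation into the vertical equation gives 1.115 T_right = 990, so T_right = 887.6 N.

T_right ≈ 888 N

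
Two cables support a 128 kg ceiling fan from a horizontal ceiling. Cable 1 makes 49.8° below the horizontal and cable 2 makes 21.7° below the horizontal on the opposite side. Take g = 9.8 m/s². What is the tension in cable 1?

Weight W = 128 × 9.8 = 1254 N acts straight down.
Horizontal: T_1 cos 49.8° = T_2 cos 21.7°  →  T_2 = 0.6947 T_1.
Vertical: T_1 sin 49.8° + T_2 sin 21.7° = 1254.
Substituting the horizontal relation into the vertical equation gives 1.021 T_1 = 1254, so T_1 = 1229 N.

T_1 ≈ 1230 N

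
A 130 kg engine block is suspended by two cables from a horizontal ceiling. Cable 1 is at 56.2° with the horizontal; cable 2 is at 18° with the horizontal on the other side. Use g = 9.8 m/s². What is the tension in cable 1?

Weight W = 130 × 9.8 = 1274 N acts straight down.
Horizontal: T_1 cos 56.2° = T_2 cos 18°  →  T_2 = 0.5849 T_1.
Vertical: T_1 sin 56.2° + T_2 sin 18° = 1274.
Substituting the horizontal relation into the vertical equation gives 1.012 T_1 = 1274, so T_1 = 1259 N.

T_1 ≈ 1260 N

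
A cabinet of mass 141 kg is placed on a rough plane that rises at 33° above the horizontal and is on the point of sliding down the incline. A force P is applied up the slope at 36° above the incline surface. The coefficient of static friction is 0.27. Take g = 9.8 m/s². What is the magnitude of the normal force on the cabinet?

N ≈ 761 N

On the verge of sliding down the incline, friction equals μN and acts up the slope.
Perpendicular: N + P sin 36° = W cos 33° = 1159 N.
Along incline: P cos 36° + μN = W sin 33° with W sin 33° = 752.6 N.
Solving the pair for P and N: P = 676.1 N, N = 761.5 N (and f = μN = 205.6 N).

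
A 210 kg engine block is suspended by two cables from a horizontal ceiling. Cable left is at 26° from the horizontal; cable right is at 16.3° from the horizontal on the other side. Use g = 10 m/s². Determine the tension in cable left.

T_left ≈ 2990 N

Weight W = 210 × 10 = 2100 N acts straight down.
Horizontal: T_left cos 26° = T_right cos 16.3°  →  T_right = 0.9364 T_left.
Vertical: T_left sin 26° + T_right sin 16.3° = 2100.
Substituting the horizontal relation into the vertical equation gives 0.7012 T_left = 2100, so T_left = 2995 N.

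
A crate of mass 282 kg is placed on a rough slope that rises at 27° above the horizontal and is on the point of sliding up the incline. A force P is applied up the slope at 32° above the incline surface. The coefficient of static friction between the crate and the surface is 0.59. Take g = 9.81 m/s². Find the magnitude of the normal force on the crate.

N ≈ 1230 N

On the verge of sliding up the incline, friction equals μN and acts down the slope.
Perpendicular: N + P sin 32° = W cos 27° = 2465 N.
Along incline: P cos 32° = W sin 27° + μN  with W sin 27° = 1256 N.
Solving the pair for P and N: P = 2335 N, N = 1228 N (and f = μN = 724.3 N).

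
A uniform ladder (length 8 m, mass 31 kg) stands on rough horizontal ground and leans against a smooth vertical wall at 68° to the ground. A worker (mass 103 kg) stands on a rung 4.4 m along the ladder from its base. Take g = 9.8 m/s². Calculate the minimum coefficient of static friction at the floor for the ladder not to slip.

μ_min ≈ 0.218

ΣF_y = 0: N_floor = 31×9.8 + 103×9.8 = 1313.2 N.
Torques about the foot: N_wall · 8 sin 68° = 31×9.8×4 cos 68° + 103×9.8×4.4 cos 68° → N_wall = 285.67 N.
ΣF_x = 0: f_floor = N_wall = 285.67 N.
μ_min = f_floor / N_floor = 285.67 / 1313.2 = 0.2175.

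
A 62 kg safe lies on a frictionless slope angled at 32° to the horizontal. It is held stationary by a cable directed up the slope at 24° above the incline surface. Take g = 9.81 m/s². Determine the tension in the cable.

T ≈ 353 N

Take axes along and perpendicular to the incline. Weight components: W sin 32° = 322.3 N down-slope, W cos 32° = 515.8 N into the surface.
Along incline: T cos 24° = W sin 32° → T = 352.8 N.
Perpendicular: N = W cos 32° − T sin 24° = 372.3 N.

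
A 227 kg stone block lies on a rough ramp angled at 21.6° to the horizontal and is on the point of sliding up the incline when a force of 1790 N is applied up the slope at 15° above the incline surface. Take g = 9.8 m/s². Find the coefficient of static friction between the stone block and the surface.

On the verge of sliding up the incline, friction is at its maximum μN and acts down the slope.
Perpendicular to incline: N = W cos 21.6° − P sin 15° = 2068 − 463.3 = 1605 N.
Along incline: P cos 15° − μN = W sin 21.6° → μ = −(W sin 21.6° − P cos 15°) / N = 0.567.

μ ≈ 0.567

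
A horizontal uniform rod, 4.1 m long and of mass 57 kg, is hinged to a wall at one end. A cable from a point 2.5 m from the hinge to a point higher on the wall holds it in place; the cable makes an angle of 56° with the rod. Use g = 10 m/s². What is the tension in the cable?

T ≈ 564 N

Take torques about the hinge: T sin 56° · 2.5 = 57×10×2.05 = 1168.5 N·m.
So T = 1168.5 / (0.8290 × 2.5) = 563.79 N.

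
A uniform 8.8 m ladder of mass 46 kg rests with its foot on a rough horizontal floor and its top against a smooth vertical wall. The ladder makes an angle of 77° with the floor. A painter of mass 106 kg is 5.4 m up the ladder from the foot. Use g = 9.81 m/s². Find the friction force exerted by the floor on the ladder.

f ≈ 199 N

Torques about the foot: N_wall · 8.8 sin 77° = 46×9.81×4.4 cos 77° + 106×9.81×5.4 cos 77° → N_wall = 199.41 N.
ΣF_x = 0: f_floor = N_wall = 199.41 N.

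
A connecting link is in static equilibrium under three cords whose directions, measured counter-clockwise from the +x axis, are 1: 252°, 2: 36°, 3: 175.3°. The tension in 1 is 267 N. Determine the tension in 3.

T_3 ≈ 241 N

Resolve: ΣF_x = 267 cos 252° + T_2 cos 36° + T_3 cos 175.3° = 0.
        ΣF_y = 267 sin 252° + T_2 sin 36° + T_3 sin 175.3° = 0.
The known terms sum to (-82.51, -253.9) N, so 0.8090 T_2 − 0.9966 T_3 = 82.51 and 0.5878 T_2 + 0.0819 T_3 = 253.9.
Solving simultaneously: T_2 = 398.5 N, T_3 = 240.7 N.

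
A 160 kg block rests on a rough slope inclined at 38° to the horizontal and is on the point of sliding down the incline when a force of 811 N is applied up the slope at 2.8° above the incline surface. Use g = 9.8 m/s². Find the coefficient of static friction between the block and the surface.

On the verge of sliding down the incline, friction is at its maximum μN and acts up the slope.
Perpendicular to incline: N = W cos 38° − P sin 2.8° = 1236 − 39.62 = 1196 N.
Along incline: P cos 2.8° + μN = W sin 38° → μ = (W sin 38° − P cos 2.8°) / N = 0.1299.

μ ≈ 0.130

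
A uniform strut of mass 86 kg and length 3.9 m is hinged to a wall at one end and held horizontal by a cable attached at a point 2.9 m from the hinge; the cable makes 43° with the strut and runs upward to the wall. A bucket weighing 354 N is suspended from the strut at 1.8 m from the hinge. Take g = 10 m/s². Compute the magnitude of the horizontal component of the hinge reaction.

H_x ≈ 856 N

Take torques about the hinge: T sin 43° · 2.9 = 86×10×1.95 + 354×1.8 = 2314.2 N·m.
So T = 2314.2 / (0.6820 × 2.9) = 1170.1 N.
ΣF_x = 0: H_x = T cos 43° = 855.75 N.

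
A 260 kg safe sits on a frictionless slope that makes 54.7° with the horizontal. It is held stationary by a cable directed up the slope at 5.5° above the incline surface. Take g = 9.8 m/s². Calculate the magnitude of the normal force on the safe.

Take axes along and perpendicular to the incline. Weight components: W sin 54.7° = 2080 N down-slope, W cos 54.7° = 1472 N into the surface.
Along incline: T cos 5.5° = W sin 54.7° → T = 2089 N.
Perpendicular: N = W cos 54.7° − T sin 5.5° = 1272 N.

N ≈ 1270 N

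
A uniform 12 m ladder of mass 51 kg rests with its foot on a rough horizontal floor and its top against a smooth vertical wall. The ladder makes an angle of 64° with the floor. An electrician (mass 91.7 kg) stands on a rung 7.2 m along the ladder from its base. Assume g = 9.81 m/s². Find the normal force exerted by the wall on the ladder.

N_wall ≈ 385 N

Torques about the foot: N_wall · 12 sin 64° = 51×9.81×6 cos 64° + 91.7×9.81×7.2 cos 64° → N_wall = 385.26 N.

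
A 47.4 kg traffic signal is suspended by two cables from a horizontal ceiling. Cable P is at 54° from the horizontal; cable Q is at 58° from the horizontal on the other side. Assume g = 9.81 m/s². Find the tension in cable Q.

Weight W = 47.4 × 9.81 = 465 N acts straight down.
Horizontal: T_P cos 54° = T_Q cos 58°  →  T_P = 0.9016 T_Q.
Vertical: T_P sin 54° + T_Q sin 58° = 465.
Substituting the horizontal relation into the vertical equation gives 1.577 T_Q = 465, so T_Q = 294.8 N.

T_Q ≈ 295 N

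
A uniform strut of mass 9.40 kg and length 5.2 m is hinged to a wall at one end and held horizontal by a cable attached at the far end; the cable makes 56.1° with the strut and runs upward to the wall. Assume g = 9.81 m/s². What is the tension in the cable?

Take torques about the hinge: T sin 56.1° · 5.2 = 9.40×9.81×2.6 = 239.76 N·m.
So T = 239.76 / (0.8300 × 5.2) = 55.55 N.

T ≈ 55.5 N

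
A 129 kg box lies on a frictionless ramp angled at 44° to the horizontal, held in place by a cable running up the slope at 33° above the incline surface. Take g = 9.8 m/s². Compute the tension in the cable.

T ≈ 1050 N

Take axes along and perpendicular to the incline. Weight components: W sin 44° = 878.2 N down-slope, W cos 44° = 909.4 N into the surface.
Along incline: T cos 33° = W sin 44° → T = 1047 N.
Perpendicular: N = W cos 44° − T sin 33° = 339.1 N.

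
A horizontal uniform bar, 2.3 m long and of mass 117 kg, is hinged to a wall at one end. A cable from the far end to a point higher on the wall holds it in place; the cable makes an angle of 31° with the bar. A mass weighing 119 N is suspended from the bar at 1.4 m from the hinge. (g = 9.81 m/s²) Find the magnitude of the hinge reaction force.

|H| ≈ 1240 N

Take torques about the hinge: T sin 31° · 2.3 = 117×9.81×1.15 + 119×1.4 = 1486.5 N·m.
So T = 1486.5 / (0.5150 × 2.3) = 1254.9 N.
ΣF_x = 0: H_x = T cos 31° = 1075.7 N.
ΣF_y = 0: H_y = (117×9.81 + 119) − T sin 31° = 1266.8 − 646.32 = 620.45 N.
|H| = √(H_x² + H_y²) = √((1075.7)² + (620.45)²) = 1241.8 N.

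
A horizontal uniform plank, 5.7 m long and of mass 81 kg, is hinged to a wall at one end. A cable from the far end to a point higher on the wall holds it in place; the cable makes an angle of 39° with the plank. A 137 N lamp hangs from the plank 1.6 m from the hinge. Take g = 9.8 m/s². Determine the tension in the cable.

Take torques about the hinge: T sin 39° · 5.7 = 81×9.8×2.85 + 137×1.6 = 2481.5 N·m.
So T = 2481.5 / (0.6293 × 5.7) = 691.79 N.

T ≈ 692 N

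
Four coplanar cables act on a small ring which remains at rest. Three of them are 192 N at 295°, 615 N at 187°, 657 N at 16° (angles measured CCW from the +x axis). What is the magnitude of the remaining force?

Sum the known components: ΣF_x = 102.3 N, ΣF_y = -67.87 N.
For equilibrium the remaining force must supply (−ΣF_x, −ΣF_y) = (-102.3, 67.87) N.
Magnitude = √((-102.3)² + (67.87)²) = 122.7 N; direction = atan2(67.87, -102.3) = 146.4°.

F ≈ 123 N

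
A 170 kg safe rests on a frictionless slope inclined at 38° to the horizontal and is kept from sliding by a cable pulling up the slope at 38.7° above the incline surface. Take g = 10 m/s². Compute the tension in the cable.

T ≈ 1340 N

Take axes along and perpendicular to the incline. Weight components: W sin 38° = 1047 N down-slope, W cos 38° = 1340 N into the surface.
Along incline: T cos 38.7° = W sin 38° → T = 1341 N.
Perpendicular: N = W cos 38° − T sin 38.7° = 501.1 N.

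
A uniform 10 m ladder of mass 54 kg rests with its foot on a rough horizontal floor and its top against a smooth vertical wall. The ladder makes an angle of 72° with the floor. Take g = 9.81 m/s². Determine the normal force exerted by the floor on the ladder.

ΣF_y = 0: N_floor = 54×9.81 = 529.74 N.

N_floor ≈ 530 N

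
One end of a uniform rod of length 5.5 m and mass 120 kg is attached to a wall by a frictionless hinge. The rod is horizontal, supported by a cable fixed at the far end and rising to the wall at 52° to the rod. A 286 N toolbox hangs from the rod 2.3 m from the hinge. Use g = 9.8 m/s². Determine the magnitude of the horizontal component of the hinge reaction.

Take torques about the hinge: T sin 52° · 5.5 = 120×9.8×2.75 + 286×2.3 = 3891.8 N·m.
So T = 3891.8 / (0.7880 × 5.5) = 897.96 N.
ΣF_x = 0: H_x = T cos 52° = 552.84 N.

H_x ≈ 553 N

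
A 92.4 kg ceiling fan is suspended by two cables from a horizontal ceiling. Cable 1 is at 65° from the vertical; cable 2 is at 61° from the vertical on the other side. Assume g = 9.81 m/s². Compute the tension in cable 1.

Angles from the horizontal: cable 1 is 90° − 65° = 25°, cable 2 is 90° − 61° = 29°.
Weight W = 92.4 × 9.81 = 906.4 N acts straight down.
Horizontal: T_1 cos 25° = T_2 cos 29°  →  T_2 = 1.036 T_1.
Vertical: T_1 sin 25° + T_2 sin 29° = 906.4.
Substituting the horizontal relation into the vertical equation gives 0.925 T_1 = 906.4, so T_1 = 979.9 N.

T_1 ≈ 980 N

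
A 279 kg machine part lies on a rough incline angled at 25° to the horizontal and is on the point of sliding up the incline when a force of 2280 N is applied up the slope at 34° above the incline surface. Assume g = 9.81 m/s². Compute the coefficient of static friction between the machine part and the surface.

On the verge of sliding up the incline, friction is at its maximum μN and acts down the slope.
Perpendicular to incline: N = W cos 25° − P sin 34° = 2481 − 1275 = 1206 N.
Along incline: P cos 34° − μN = W sin 25° → μ = −(W sin 25° − P cos 34°) / N = 0.6084.

μ ≈ 0.608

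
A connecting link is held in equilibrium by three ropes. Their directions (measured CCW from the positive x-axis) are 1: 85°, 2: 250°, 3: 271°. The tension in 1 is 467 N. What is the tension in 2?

Resolve: ΣF_x = 467 cos 85° + T_2 cos 250° + T_3 cos 271° = 0.
        ΣF_y = 467 sin 85° + T_2 sin 250° + T_3 sin 271° = 0.
The known terms sum to (40.7, 465.2) N, so -0.3420 T_2 + 0.0175 T_3 = -40.7 and -0.9397 T_2 − 0.9998 T_3 = -465.2.
Solving simultaneously: T_2 = 136.2 N, T_3 = 337.3 N.

T_2 ≈ 136 N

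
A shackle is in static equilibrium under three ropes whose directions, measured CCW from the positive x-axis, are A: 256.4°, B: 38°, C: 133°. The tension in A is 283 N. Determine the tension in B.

T_B ≈ 237 N

Resolve: ΣF_x = 283 cos 256.4° + T_B cos 38° + T_C cos 133° = 0.
        ΣF_y = 283 sin 256.4° + T_B sin 38° + T_C sin 133° = 0.
The known terms sum to (-66.55, -275.1) N, so 0.7880 T_B − 0.6820 T_C = 66.55 and 0.6157 T_B + 0.7314 T_C = 275.1.
Solving simultaneously: T_B = 237.2 N, T_C = 176.5 N.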